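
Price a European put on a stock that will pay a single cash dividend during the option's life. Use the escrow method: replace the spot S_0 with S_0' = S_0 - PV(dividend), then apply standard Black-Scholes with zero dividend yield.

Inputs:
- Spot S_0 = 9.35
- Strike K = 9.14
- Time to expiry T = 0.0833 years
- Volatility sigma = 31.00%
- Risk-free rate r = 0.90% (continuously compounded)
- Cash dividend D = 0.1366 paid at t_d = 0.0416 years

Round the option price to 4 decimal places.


Answer: Price = 0.2887

Derivation:
PV(D) = D * exp(-r * t_d) = 0.1366 * 0.99962567 = 0.13654887
S_0' = S_0 - PV(D) = 9.3500 - 0.13654887 = 9.21345113
d1 = (ln(S_0'/K) + (r + sigma^2/2)*T) / (sigma*sqrt(T)) = 0.14257491
d2 = d1 - sigma*sqrt(T) = 0.05310352
exp(-rT) = 0.99925058
N(-d1) = 0.44331296; N(-d2) = 0.47882471
P = K * exp(-rT) * N(-d2) - S_0' * N(-d1) = 9.1400 * 0.99925058 * 0.47882471 - 9.21345113 * 0.44331296 = 0.2887


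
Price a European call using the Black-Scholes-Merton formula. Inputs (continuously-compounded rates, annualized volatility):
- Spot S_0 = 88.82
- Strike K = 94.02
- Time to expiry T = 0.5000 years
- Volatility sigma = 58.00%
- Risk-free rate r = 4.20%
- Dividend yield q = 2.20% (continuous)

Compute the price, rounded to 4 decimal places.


d1 = (ln(S/K) + (r - q + 0.5*sigma^2) * T) / (sigma * sqrt(T)) = 0.09071528
d2 = d1 - sigma * sqrt(T) = -0.31940666
exp(-rT) = 0.97921896; exp(-qT) = 0.98906028
C = S_0 * exp(-qT) * N(d1) - K * exp(-rT) * N(d2)
N(d1) = 0.53614058; N(d2) = 0.37470908
C = 88.8200 * 0.98906028 * 0.53614058 - 94.0200 * 0.97921896 * 0.37470908 = 12.6010

Answer: Price = 12.6010


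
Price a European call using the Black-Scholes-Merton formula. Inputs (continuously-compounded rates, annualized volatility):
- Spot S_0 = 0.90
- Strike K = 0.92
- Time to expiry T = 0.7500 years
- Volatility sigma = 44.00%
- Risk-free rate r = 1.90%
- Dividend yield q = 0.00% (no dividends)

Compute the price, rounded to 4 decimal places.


Answer: Price = 0.1331

Derivation:
d1 = (ln(S/K) + (r - q + 0.5*sigma^2) * T) / (sigma * sqrt(T)) = 0.17024247
d2 = d1 - sigma * sqrt(T) = -0.21080871
exp(-rT) = 0.98585105; exp(-qT) = 1.00000000
C = S_0 * exp(-qT) * N(d1) - K * exp(-rT) * N(d2)
N(d1) = 0.56759027; N(d2) = 0.41651827
C = 0.9000 * 1.00000000 * 0.56759027 - 0.9200 * 0.98585105 * 0.41651827 = 0.1331


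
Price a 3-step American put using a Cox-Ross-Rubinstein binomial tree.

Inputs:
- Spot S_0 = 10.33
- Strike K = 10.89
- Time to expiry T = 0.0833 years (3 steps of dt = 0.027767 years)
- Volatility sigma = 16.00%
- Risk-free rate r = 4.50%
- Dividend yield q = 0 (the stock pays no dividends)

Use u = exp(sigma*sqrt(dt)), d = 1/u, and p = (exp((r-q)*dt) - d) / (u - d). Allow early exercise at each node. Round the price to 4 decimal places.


dt = T/N = 0.027767
u = exp(sigma*sqrt(dt)) = 1.027020; d = 1/u = 0.973691
p = (exp((r-q)*dt) - d) / (u - d) = 0.516780
Discount per step: exp(-r*dt) = 0.998751
Stock lattice S(k, i) with i counting down-moves:
  k=0: S(0,0) = 10.3300
  k=1: S(1,0) = 10.6091; S(1,1) = 10.0582
  k=2: S(2,0) = 10.8958; S(2,1) = 10.3300; S(2,2) = 9.7936
  k=3: S(3,0) = 11.1902; S(3,1) = 10.6091; S(3,2) = 10.0582; S(3,3) = 9.5359
Terminal payoffs V(N, i) = max(K - S_T, 0):
  V(3,0) = 0.000000; V(3,1) = 0.280884; V(3,2) = 0.831773; V(3,3) = 1.354056
Backward induction: V(k, i) = exp(-r*dt) * [p * V(k+1, i) + (1-p) * V(k+1, i+1)]; then take max(V_cont, immediate exercise) for American.
  V(2,0) = exp(-r*dt) * [p*0.000000 + (1-p)*0.280884] = 0.135559; exercise = 0.000000; V(2,0) = max -> 0.135559
  V(2,1) = exp(-r*dt) * [p*0.280884 + (1-p)*0.831773] = 0.546401; exercise = 0.560000; V(2,1) = max -> 0.560000
  V(2,2) = exp(-r*dt) * [p*0.831773 + (1-p)*1.354056] = 1.082796; exercise = 1.096395; V(2,2) = max -> 1.096395
  V(1,0) = exp(-r*dt) * [p*0.135559 + (1-p)*0.560000] = 0.340232; exercise = 0.280884; V(1,0) = max -> 0.340232
  V(1,1) = exp(-r*dt) * [p*0.560000 + (1-p)*1.096395] = 0.818174; exercise = 0.831773; V(1,1) = max -> 0.831773
  V(0,0) = exp(-r*dt) * [p*0.340232 + (1-p)*0.831773] = 0.577033; exercise = 0.560000; V(0,0) = max -> 0.577033

Answer: Price = V(0,0) = 0.5770


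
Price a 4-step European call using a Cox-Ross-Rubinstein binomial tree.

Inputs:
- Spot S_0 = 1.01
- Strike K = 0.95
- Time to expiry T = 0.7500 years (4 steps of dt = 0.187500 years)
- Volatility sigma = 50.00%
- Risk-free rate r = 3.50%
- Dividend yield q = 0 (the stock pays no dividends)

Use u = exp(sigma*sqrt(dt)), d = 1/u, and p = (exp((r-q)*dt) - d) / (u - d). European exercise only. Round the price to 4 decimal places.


Answer: Price = V(0,0) = 0.2107

Derivation:
dt = T/N = 0.187500
u = exp(sigma*sqrt(dt)) = 1.241731; d = 1/u = 0.805327
p = (exp((r-q)*dt) - d) / (u - d) = 0.461171
Discount per step: exp(-r*dt) = 0.993459
Stock lattice S(k, i) with i counting down-moves:
  k=0: S(0,0) = 1.0100
  k=1: S(1,0) = 1.2541; S(1,1) = 0.8134
  k=2: S(2,0) = 1.5573; S(2,1) = 1.0100; S(2,2) = 0.6550
  k=3: S(3,0) = 1.9338; S(3,1) = 1.2541; S(3,2) = 0.8134; S(3,3) = 0.5275
  k=4: S(4,0) = 2.4012; S(4,1) = 1.5573; S(4,2) = 1.0100; S(4,3) = 0.6550; S(4,4) = 0.4248
Terminal payoffs V(N, i) = max(S_T - K, 0):
  V(4,0) = 1.451217; V(4,1) = 0.607315; V(4,2) = 0.060000; V(4,3) = 0.000000; V(4,4) = 0.000000
Backward induction: V(k, i) = exp(-r*dt) * [p * V(k+1, i) + (1-p) * V(k+1, i+1)].
  V(3,0) = exp(-r*dt) * [p*1.451217 + (1-p)*0.607315] = 0.989980
  V(3,1) = exp(-r*dt) * [p*0.607315 + (1-p)*0.060000] = 0.310362
  V(3,2) = exp(-r*dt) * [p*0.060000 + (1-p)*0.000000] = 0.027489
  V(3,3) = exp(-r*dt) * [p*0.000000 + (1-p)*0.000000] = 0.000000
  V(2,0) = exp(-r*dt) * [p*0.989980 + (1-p)*0.310362] = 0.619702
  V(2,1) = exp(-r*dt) * [p*0.310362 + (1-p)*0.027489] = 0.156909
  V(2,2) = exp(-r*dt) * [p*0.027489 + (1-p)*0.000000] = 0.012594
  V(1,0) = exp(-r*dt) * [p*0.619702 + (1-p)*0.156909] = 0.367913
  V(1,1) = exp(-r*dt) * [p*0.156909 + (1-p)*0.012594] = 0.078630
  V(0,0) = exp(-r*dt) * [p*0.367913 + (1-p)*0.078630] = 0.210652


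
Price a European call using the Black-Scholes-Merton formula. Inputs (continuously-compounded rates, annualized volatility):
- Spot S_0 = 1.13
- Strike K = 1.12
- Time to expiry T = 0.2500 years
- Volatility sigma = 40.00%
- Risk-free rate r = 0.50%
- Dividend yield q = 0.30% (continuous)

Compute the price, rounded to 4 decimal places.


Answer: Price = 0.0949

Derivation:
d1 = (ln(S/K) + (r - q + 0.5*sigma^2) * T) / (sigma * sqrt(T)) = 0.14694474
d2 = d1 - sigma * sqrt(T) = -0.05305526
exp(-rT) = 0.99875078; exp(-qT) = 0.99925028
C = S_0 * exp(-qT) * N(d1) - K * exp(-rT) * N(d2)
N(d1) = 0.55841218; N(d2) = 0.47884394
C = 1.1300 * 0.99925028 * 0.55841218 - 1.1200 * 0.99875078 * 0.47884394 = 0.0949


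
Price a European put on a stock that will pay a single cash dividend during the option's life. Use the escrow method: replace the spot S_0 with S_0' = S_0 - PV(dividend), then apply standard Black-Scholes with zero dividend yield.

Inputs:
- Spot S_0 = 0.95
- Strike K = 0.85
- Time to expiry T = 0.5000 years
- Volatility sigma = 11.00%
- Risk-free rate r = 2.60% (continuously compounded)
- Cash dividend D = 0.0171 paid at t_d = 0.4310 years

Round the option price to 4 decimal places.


PV(D) = D * exp(-r * t_d) = 0.0171 * 0.98885655 = 0.01690945
S_0' = S_0 - PV(D) = 0.9500 - 0.01690945 = 0.93309055
d1 = (ln(S_0'/K) + (r + sigma^2/2)*T) / (sigma*sqrt(T)) = 1.40509706
d2 = d1 - sigma*sqrt(T) = 1.32731531
exp(-rT) = 0.98708414
N(-d1) = 0.07999621; N(-d2) = 0.09220220
P = K * exp(-rT) * N(-d2) - S_0' * N(-d1) = 0.8500 * 0.98708414 * 0.09220220 - 0.93309055 * 0.07999621 = 0.0027

Answer: Price = 0.0027


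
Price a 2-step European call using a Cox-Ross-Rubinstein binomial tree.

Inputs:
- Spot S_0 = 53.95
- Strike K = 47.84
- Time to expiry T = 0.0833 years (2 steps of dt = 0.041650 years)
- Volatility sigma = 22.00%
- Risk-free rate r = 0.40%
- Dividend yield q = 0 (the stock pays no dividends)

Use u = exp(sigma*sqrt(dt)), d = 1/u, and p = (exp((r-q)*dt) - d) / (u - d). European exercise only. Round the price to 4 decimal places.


Answer: Price = V(0,0) = 6.1259

Derivation:
dt = T/N = 0.041650
u = exp(sigma*sqrt(dt)) = 1.045922; d = 1/u = 0.956095
p = (exp((r-q)*dt) - d) / (u - d) = 0.490632
Discount per step: exp(-r*dt) = 0.999833
Stock lattice S(k, i) with i counting down-moves:
  k=0: S(0,0) = 53.9500
  k=1: S(1,0) = 56.4275; S(1,1) = 51.5813
  k=2: S(2,0) = 59.0187; S(2,1) = 53.9500; S(2,2) = 49.3166
Terminal payoffs V(N, i) = max(S_T - K, 0):
  V(2,0) = 11.178700; V(2,1) = 6.110000; V(2,2) = 1.476615
Backward induction: V(k, i) = exp(-r*dt) * [p * V(k+1, i) + (1-p) * V(k+1, i+1)].
  V(1,0) = exp(-r*dt) * [p*11.178700 + (1-p)*6.110000] = 8.595435
  V(1,1) = exp(-r*dt) * [p*6.110000 + (1-p)*1.476615] = 3.749278
  V(0,0) = exp(-r*dt) * [p*8.595435 + (1-p)*3.749278] = 6.125938


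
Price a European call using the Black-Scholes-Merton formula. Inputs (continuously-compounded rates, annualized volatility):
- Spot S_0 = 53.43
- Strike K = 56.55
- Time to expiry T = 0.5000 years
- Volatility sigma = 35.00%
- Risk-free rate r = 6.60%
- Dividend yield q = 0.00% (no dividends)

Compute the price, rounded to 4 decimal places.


d1 = (ln(S/K) + (r - q + 0.5*sigma^2) * T) / (sigma * sqrt(T)) = 0.02776781
d2 = d1 - sigma * sqrt(T) = -0.21971956
exp(-rT) = 0.96753856; exp(-qT) = 1.00000000
C = S_0 * exp(-qT) * N(d1) - K * exp(-rT) * N(d2)
N(d1) = 0.51107633; N(d2) = 0.41304479
C = 53.4300 * 1.00000000 * 0.51107633 - 56.5500 * 0.96753856 * 0.41304479 = 4.7073

Answer: Price = 4.7073


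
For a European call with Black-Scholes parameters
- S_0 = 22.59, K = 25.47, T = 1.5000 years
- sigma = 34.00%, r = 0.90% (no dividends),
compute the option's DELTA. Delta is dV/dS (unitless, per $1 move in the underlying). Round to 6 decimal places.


Answer: Delta = 0.481044

Derivation:
d1 = -0.0475344101; d2 = -0.4639476664
phi(d1) = 0.3984918258; exp(-qT) = 1.0000000000; exp(-rT) = 0.9865907163
N(d1) = 0.4810436530
Delta = exp(-qT) * N(d1) = 1.0000000000 * 0.4810436530 = 0.481044


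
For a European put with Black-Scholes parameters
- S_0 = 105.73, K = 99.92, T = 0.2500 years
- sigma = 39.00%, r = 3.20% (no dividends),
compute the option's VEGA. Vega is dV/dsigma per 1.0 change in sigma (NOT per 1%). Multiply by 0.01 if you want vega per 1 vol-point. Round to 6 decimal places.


d1 = 0.4283656868; d2 = 0.2333656868
phi(d1) = 0.3639688056; exp(-qT) = 1.0000000000; exp(-rT) = 0.9920319148
Vega = S * exp(-qT) * phi(d1) * sqrt(T) = 105.7300 * 1.0000000000 * 0.3639688056 * 0.5000000000 = 19.241211

Answer: Vega = 19.241211


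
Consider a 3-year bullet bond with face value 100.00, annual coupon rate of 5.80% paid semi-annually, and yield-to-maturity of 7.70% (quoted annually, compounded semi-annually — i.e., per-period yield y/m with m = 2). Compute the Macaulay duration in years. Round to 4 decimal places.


Coupon per period c = face * coupon_rate / m = 2.900000
Periods per year m = 2; per-period yield y/m = 0.038500
Number of cashflows N = 6
Cashflows (t years, CF_t, discount factor 1/(1+y/m)^(m*t), PV):
  t = 0.5000: CF_t = 2.900000, DF = 0.962927, PV = 2.792489
  t = 1.0000: CF_t = 2.900000, DF = 0.927229, PV = 2.688964
  t = 1.5000: CF_t = 2.900000, DF = 0.892854, PV = 2.589277
  t = 2.0000: CF_t = 2.900000, DF = 0.859754, PV = 2.493285
  t = 2.5000: CF_t = 2.900000, DF = 0.827880, PV = 2.400853
  t = 3.0000: CF_t = 102.900000, DF = 0.797188, PV = 82.030691
Price P = sum_t PV_t = 94.995559
Macaulay numerator sum_t t * PV_t:
  t * PV_t at t = 0.5000: 1.396245
  t * PV_t at t = 1.0000: 2.688964
  t * PV_t at t = 1.5000: 3.883915
  t * PV_t at t = 2.0000: 4.986571
  t * PV_t at t = 2.5000: 6.002131
  t * PV_t at t = 3.0000: 246.092073
Macaulay duration D = (sum_t t * PV_t) / P = 265.049899 / 94.995559 = 2.790129

Answer: Macaulay duration = 2.7901 years


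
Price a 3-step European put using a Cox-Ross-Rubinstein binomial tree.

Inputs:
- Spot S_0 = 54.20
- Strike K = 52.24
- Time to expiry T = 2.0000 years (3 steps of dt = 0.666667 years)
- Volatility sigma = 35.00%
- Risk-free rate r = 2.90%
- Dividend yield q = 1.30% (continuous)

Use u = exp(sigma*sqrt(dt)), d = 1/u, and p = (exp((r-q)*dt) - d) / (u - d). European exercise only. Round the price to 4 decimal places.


Answer: Price = V(0,0) = 9.1045

Derivation:
dt = T/N = 0.666667
u = exp(sigma*sqrt(dt)) = 1.330791; d = 1/u = 0.751433
p = (exp((r-q)*dt) - d) / (u - d) = 0.447549
Discount per step: exp(-r*dt) = 0.980852
Stock lattice S(k, i) with i counting down-moves:
  k=0: S(0,0) = 54.2000
  k=1: S(1,0) = 72.1289; S(1,1) = 40.7276
  k=2: S(2,0) = 95.9885; S(2,1) = 54.2000; S(2,2) = 30.6041
  k=3: S(3,0) = 127.7407; S(3,1) = 72.1289; S(3,2) = 40.7276; S(3,3) = 22.9969
Terminal payoffs V(N, i) = max(K - S_T, 0):
  V(3,0) = 0.000000; V(3,1) = 0.000000; V(3,2) = 11.512355; V(3,3) = 29.243098
Backward induction: V(k, i) = exp(-r*dt) * [p * V(k+1, i) + (1-p) * V(k+1, i+1)].
  V(2,0) = exp(-r*dt) * [p*0.000000 + (1-p)*0.000000] = 0.000000
  V(2,1) = exp(-r*dt) * [p*0.000000 + (1-p)*11.512355] = 6.238238
  V(2,2) = exp(-r*dt) * [p*11.512355 + (1-p)*29.243098] = 20.899737
  V(1,0) = exp(-r*dt) * [p*0.000000 + (1-p)*6.238238] = 3.380335
  V(1,1) = exp(-r*dt) * [p*6.238238 + (1-p)*20.899737] = 14.063466
  V(0,0) = exp(-r*dt) * [p*3.380335 + (1-p)*14.063466] = 9.104513


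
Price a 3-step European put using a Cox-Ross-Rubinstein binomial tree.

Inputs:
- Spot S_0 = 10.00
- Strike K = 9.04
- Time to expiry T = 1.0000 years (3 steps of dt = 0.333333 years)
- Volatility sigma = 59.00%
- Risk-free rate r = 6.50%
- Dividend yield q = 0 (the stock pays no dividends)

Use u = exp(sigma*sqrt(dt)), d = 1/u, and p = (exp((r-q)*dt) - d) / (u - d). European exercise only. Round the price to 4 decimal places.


dt = T/N = 0.333333
u = exp(sigma*sqrt(dt)) = 1.405842; d = 1/u = 0.711317
p = (exp((r-q)*dt) - d) / (u - d) = 0.447192
Discount per step: exp(-r*dt) = 0.978566
Stock lattice S(k, i) with i counting down-moves:
  k=0: S(0,0) = 10.0000
  k=1: S(1,0) = 14.0584; S(1,1) = 7.1132
  k=2: S(2,0) = 19.7639; S(2,1) = 10.0000; S(2,2) = 5.0597
  k=3: S(3,0) = 27.7850; S(3,1) = 14.0584; S(3,2) = 7.1132; S(3,3) = 3.5991
Terminal payoffs V(N, i) = max(K - S_T, 0):
  V(3,0) = 0.000000; V(3,1) = 0.000000; V(3,2) = 1.926827; V(3,3) = 5.440931
Backward induction: V(k, i) = exp(-r*dt) * [p * V(k+1, i) + (1-p) * V(k+1, i+1)].
  V(2,0) = exp(-r*dt) * [p*0.000000 + (1-p)*0.000000] = 0.000000
  V(2,1) = exp(-r*dt) * [p*0.000000 + (1-p)*1.926827] = 1.042336
  V(2,2) = exp(-r*dt) * [p*1.926827 + (1-p)*5.440931] = 3.786517
  V(1,0) = exp(-r*dt) * [p*0.000000 + (1-p)*1.042336] = 0.563862
  V(1,1) = exp(-r*dt) * [p*1.042336 + (1-p)*3.786517] = 2.504486
  V(0,0) = exp(-r*dt) * [p*0.563862 + (1-p)*2.504486] = 1.601576

Answer: Price = V(0,0) = 1.6016


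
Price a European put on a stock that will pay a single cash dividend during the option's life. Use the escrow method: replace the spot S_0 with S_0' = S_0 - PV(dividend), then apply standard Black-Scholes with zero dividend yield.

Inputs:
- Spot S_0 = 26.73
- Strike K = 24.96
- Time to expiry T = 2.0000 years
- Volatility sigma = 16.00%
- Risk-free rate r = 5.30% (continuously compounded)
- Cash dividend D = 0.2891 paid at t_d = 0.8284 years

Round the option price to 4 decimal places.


PV(D) = D * exp(-r * t_d) = 0.2891 * 0.95704468 = 0.27668162
S_0' = S_0 - PV(D) = 26.7300 - 0.27668162 = 26.45331838
d1 = (ln(S_0'/K) + (r + sigma^2/2)*T) / (sigma*sqrt(T)) = 0.83839470
d2 = d1 - sigma*sqrt(T) = 0.61212053
exp(-rT) = 0.89942465
N(-d1) = 0.20090453; N(-d2) = 0.27022901
P = K * exp(-rT) * N(-d2) - S_0' * N(-d1) = 24.9600 * 0.89942465 * 0.27022901 - 26.45331838 * 0.20090453 = 0.7520

Answer: Price = 0.7520


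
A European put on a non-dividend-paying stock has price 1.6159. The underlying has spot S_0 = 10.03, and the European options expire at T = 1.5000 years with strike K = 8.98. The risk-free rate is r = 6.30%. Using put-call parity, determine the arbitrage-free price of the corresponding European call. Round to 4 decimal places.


Put-call parity: C - P = S_0 * exp(-qT) - K * exp(-rT).
S_0 * exp(-qT) = 10.0300 * 1.00000000 = 10.03000000
K * exp(-rT) = 8.9800 * 0.90982773 = 8.17025306
C = P + S*exp(-qT) - K*exp(-rT)
C = 1.6159 + 10.03000000 - 8.17025306 = 3.4756

Answer: Call price = 3.4756


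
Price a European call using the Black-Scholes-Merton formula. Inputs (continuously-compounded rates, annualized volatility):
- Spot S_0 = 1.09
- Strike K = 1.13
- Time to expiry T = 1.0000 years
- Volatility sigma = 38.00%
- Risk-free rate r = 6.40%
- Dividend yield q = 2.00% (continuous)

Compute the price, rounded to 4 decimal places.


d1 = (ln(S/K) + (r - q + 0.5*sigma^2) * T) / (sigma * sqrt(T)) = 0.21094754
d2 = d1 - sigma * sqrt(T) = -0.16905246
exp(-rT) = 0.93800500; exp(-qT) = 0.98019867
C = S_0 * exp(-qT) * N(d1) - K * exp(-rT) * N(d2)
N(d1) = 0.58353589; N(d2) = 0.43287769
C = 1.0900 * 0.98019867 * 0.58353589 - 1.1300 * 0.93800500 * 0.43287769 = 0.1646

Answer: Price = 0.1646


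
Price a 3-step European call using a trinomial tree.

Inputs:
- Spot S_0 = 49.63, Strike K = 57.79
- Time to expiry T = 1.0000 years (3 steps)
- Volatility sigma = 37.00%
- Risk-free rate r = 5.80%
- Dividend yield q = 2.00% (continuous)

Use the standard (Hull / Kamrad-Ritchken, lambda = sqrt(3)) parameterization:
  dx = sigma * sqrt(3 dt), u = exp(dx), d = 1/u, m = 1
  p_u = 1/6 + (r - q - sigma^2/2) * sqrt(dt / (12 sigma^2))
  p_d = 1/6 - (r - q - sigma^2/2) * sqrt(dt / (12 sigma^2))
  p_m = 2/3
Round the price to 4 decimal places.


dt = T/N = 0.333333; dx = sigma*sqrt(3*dt) = 0.370000
u = exp(dx) = 1.447735; d = 1/u = 0.690734
p_u = 0.152950, p_m = 0.666667, p_d = 0.180383
Discount per step: exp(-r*dt) = 0.980852
Stock lattice S(k, j) with j the centered position index:
  k=0: S(0,+0) = 49.6300
  k=1: S(1,-1) = 34.2811; S(1,+0) = 49.6300; S(1,+1) = 71.8511
  k=2: S(2,-2) = 23.6792; S(2,-1) = 34.2811; S(2,+0) = 49.6300; S(2,+1) = 71.8511; S(2,+2) = 104.0213
  k=3: S(3,-3) = 16.3560; S(3,-2) = 23.6792; S(3,-1) = 34.2811; S(3,+0) = 49.6300; S(3,+1) = 71.8511; S(3,+2) = 104.0213; S(3,+3) = 150.5952
Terminal payoffs V(N, j) = max(S_T - K, 0):
  V(3,-3) = 0.000000; V(3,-2) = 0.000000; V(3,-1) = 0.000000; V(3,+0) = 0.000000; V(3,+1) = 14.061069; V(3,+2) = 46.231280; V(3,+3) = 92.805207
Backward induction: V(k, j) = exp(-r*dt) * [p_u * V(k+1, j+1) + p_m * V(k+1, j) + p_d * V(k+1, j-1)]
  V(2,-2) = exp(-r*dt) * [p_u*0.000000 + p_m*0.000000 + p_d*0.000000] = 0.000000
  V(2,-1) = exp(-r*dt) * [p_u*0.000000 + p_m*0.000000 + p_d*0.000000] = 0.000000
  V(2,+0) = exp(-r*dt) * [p_u*14.061069 + p_m*0.000000 + p_d*0.000000] = 2.109467
  V(2,+1) = exp(-r*dt) * [p_u*46.231280 + p_m*14.061069 + p_d*0.000000] = 16.130255
  V(2,+2) = exp(-r*dt) * [p_u*92.805207 + p_m*46.231280 + p_d*14.061069] = 46.641322
  V(1,-1) = exp(-r*dt) * [p_u*2.109467 + p_m*0.000000 + p_d*0.000000] = 0.316466
  V(1,+0) = exp(-r*dt) * [p_u*16.130255 + p_m*2.109467 + p_d*0.000000] = 3.799274
  V(1,+1) = exp(-r*dt) * [p_u*46.641322 + p_m*16.130255 + p_d*2.109467] = 17.918041
  V(0,+0) = exp(-r*dt) * [p_u*17.918041 + p_m*3.799274 + p_d*0.316466] = 5.228440

Answer: Price = V(0,0) = 5.2284


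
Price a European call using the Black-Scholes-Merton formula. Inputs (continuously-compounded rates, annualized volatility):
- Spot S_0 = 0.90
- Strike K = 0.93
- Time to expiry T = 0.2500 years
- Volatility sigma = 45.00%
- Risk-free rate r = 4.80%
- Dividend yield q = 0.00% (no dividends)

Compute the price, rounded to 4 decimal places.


Answer: Price = 0.0724

Derivation:
d1 = (ln(S/K) + (r - q + 0.5*sigma^2) * T) / (sigma * sqrt(T)) = 0.02010079
d2 = d1 - sigma * sqrt(T) = -0.20489921
exp(-rT) = 0.98807171; exp(-qT) = 1.00000000
C = S_0 * exp(-qT) * N(d1) - K * exp(-rT) * N(d2)
N(d1) = 0.50801851; N(d2) = 0.41882544
C = 0.9000 * 1.00000000 * 0.50801851 - 0.9300 * 0.98807171 * 0.41882544 = 0.0724


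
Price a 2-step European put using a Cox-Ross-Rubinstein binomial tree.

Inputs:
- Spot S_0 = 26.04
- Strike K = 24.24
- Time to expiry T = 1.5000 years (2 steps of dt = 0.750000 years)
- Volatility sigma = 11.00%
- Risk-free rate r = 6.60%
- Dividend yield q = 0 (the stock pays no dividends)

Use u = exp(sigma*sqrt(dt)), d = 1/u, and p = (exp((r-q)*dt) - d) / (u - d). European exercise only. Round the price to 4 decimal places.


dt = T/N = 0.750000
u = exp(sigma*sqrt(dt)) = 1.099948; d = 1/u = 0.909134
p = (exp((r-q)*dt) - d) / (u - d) = 0.742145
Discount per step: exp(-r*dt) = 0.951705
Stock lattice S(k, i) with i counting down-moves:
  k=0: S(0,0) = 26.0400
  k=1: S(1,0) = 28.6426; S(1,1) = 23.6738
  k=2: S(2,0) = 31.5054; S(2,1) = 26.0400; S(2,2) = 21.5227
Terminal payoffs V(N, i) = max(K - S_T, 0):
  V(2,0) = 0.000000; V(2,1) = 0.000000; V(2,2) = 2.717299
Backward induction: V(k, i) = exp(-r*dt) * [p * V(k+1, i) + (1-p) * V(k+1, i+1)].
  V(1,0) = exp(-r*dt) * [p*0.000000 + (1-p)*0.000000] = 0.000000
  V(1,1) = exp(-r*dt) * [p*0.000000 + (1-p)*2.717299] = 0.666830
  V(0,0) = exp(-r*dt) * [p*0.000000 + (1-p)*0.666830] = 0.163641

Answer: Price = V(0,0) = 0.1636


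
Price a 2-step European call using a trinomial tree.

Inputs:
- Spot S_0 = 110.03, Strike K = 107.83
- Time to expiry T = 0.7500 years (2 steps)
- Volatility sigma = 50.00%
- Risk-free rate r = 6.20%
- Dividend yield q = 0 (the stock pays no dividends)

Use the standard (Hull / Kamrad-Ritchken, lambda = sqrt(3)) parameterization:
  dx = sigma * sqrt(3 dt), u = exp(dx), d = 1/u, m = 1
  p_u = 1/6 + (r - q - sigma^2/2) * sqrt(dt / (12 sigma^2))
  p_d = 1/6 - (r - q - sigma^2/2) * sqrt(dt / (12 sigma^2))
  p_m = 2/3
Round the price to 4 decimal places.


Answer: Price = V(0,0) = 19.7754

Derivation:
dt = T/N = 0.375000; dx = sigma*sqrt(3*dt) = 0.530330
u = exp(dx) = 1.699493; d = 1/u = 0.588411
p_u = 0.144393, p_m = 0.666667, p_d = 0.188941
Discount per step: exp(-r*dt) = 0.977018
Stock lattice S(k, j) with j the centered position index:
  k=0: S(0,+0) = 110.0300
  k=1: S(1,-1) = 64.7428; S(1,+0) = 110.0300; S(1,+1) = 186.9952
  k=2: S(2,-2) = 38.0954; S(2,-1) = 64.7428; S(2,+0) = 110.0300; S(2,+1) = 186.9952; S(2,+2) = 317.7971
Terminal payoffs V(N, j) = max(S_T - K, 0):
  V(2,-2) = 0.000000; V(2,-1) = 0.000000; V(2,+0) = 2.200000; V(2,+1) = 79.165236; V(2,+2) = 209.967131
Backward induction: V(k, j) = exp(-r*dt) * [p_u * V(k+1, j+1) + p_m * V(k+1, j) + p_d * V(k+1, j-1)]
  V(1,-1) = exp(-r*dt) * [p_u*2.200000 + p_m*0.000000 + p_d*0.000000] = 0.310364
  V(1,+0) = exp(-r*dt) * [p_u*79.165236 + p_m*2.200000 + p_d*0.000000] = 12.601148
  V(1,+1) = exp(-r*dt) * [p_u*209.967131 + p_m*79.165236 + p_d*2.200000] = 81.591020
  V(0,+0) = exp(-r*dt) * [p_u*81.591020 + p_m*12.601148 + p_d*0.310364] = 19.775397


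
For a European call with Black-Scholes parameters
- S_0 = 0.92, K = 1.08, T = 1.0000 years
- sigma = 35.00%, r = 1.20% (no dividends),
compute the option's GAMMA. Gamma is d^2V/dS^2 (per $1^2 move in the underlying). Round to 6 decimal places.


Answer: Gamma = 1.201181

Derivation:
d1 = -0.2488361431; d2 = -0.5988361431
phi(d1) = 0.3867803778; exp(-qT) = 1.0000000000; exp(-rT) = 0.9880717129
Gamma = exp(-qT) * phi(d1) / (S * sigma * sqrt(T)) = 1.0000000000 * 0.3867803778 / (0.9200 * 0.3500 * 1.0000000000) = 1.201181


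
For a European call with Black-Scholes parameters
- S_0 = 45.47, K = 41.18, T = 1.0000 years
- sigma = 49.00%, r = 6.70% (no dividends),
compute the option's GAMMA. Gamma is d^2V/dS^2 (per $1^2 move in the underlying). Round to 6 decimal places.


d1 = 0.5839797270; d2 = 0.0939797270
phi(d1) = 0.3363998846; exp(-qT) = 1.0000000000; exp(-rT) = 0.9351952013
Gamma = exp(-qT) * phi(d1) / (S * sigma * sqrt(T)) = 1.0000000000 * 0.3363998846 / (45.4700 * 0.4900 * 1.0000000000) = 0.015099

Answer: Gamma = 0.015099


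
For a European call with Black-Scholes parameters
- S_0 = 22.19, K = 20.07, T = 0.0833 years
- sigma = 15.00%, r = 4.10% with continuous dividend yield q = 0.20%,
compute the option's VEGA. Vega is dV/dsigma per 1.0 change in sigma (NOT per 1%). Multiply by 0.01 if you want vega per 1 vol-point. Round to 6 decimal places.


Answer: Vega = 0.137931

Derivation:
d1 = 2.4161491161; d2 = 2.3728565070
phi(d1) = 0.0215403618; exp(-qT) = 0.9998334139; exp(-rT) = 0.9965905255
Vega = S * exp(-qT) * phi(d1) * sqrt(T) = 22.1900 * 0.9998334139 * 0.0215403618 * 0.2886173938 = 0.137931


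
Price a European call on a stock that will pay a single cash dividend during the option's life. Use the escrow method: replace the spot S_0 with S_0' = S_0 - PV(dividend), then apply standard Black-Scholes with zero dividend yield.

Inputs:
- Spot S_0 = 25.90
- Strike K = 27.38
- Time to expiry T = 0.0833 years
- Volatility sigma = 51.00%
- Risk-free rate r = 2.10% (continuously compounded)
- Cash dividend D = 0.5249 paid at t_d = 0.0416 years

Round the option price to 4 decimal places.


Answer: Price = 0.7602

Derivation:
PV(D) = D * exp(-r * t_d) = 0.5249 * 0.99912678 = 0.52444165
S_0' = S_0 - PV(D) = 25.9000 - 0.52444165 = 25.37555835
d1 = (ln(S_0'/K) + (r + sigma^2/2)*T) / (sigma*sqrt(T)) = -0.43101987
d2 = d1 - sigma*sqrt(T) = -0.57821474
exp(-rT) = 0.99825223
N(d1) = 0.33322696; N(d2) = 0.28155957
C = S_0' * N(d1) - K * exp(-rT) * N(d2) = 25.37555835 * 0.33322696 - 27.3800 * 0.99825223 * 0.28155957 = 0.7602


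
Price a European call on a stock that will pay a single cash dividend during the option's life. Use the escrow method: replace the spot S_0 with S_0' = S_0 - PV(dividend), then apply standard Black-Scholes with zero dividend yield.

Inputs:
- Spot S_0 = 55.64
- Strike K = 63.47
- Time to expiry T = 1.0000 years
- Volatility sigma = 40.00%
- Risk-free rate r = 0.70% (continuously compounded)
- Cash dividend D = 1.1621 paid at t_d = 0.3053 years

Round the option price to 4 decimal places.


PV(D) = D * exp(-r * t_d) = 1.1621 * 0.99786518 = 1.15961913
S_0' = S_0 - PV(D) = 55.6400 - 1.15961913 = 54.48038087
d1 = (ln(S_0'/K) + (r + sigma^2/2)*T) / (sigma*sqrt(T)) = -0.16431675
d2 = d1 - sigma*sqrt(T) = -0.56431675
exp(-rT) = 0.99302444
N(d1) = 0.43474090; N(d2) = 0.28626929
C = S_0' * N(d1) - K * exp(-rT) * N(d2) = 54.48038087 * 0.43474090 - 63.4700 * 0.99302444 * 0.28626929 = 5.6421

Answer: Price = 5.6421


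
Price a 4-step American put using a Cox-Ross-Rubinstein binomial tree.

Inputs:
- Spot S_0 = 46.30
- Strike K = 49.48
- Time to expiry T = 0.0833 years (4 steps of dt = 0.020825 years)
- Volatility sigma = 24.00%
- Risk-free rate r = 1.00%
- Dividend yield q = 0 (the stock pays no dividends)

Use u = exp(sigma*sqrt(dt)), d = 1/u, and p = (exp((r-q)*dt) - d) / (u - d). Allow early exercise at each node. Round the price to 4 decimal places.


Answer: Price = V(0,0) = 3.4023

Derivation:
dt = T/N = 0.020825
u = exp(sigma*sqrt(dt)) = 1.035241; d = 1/u = 0.965959
p = (exp((r-q)*dt) - d) / (u - d) = 0.494348
Discount per step: exp(-r*dt) = 0.999792
Stock lattice S(k, i) with i counting down-moves:
  k=0: S(0,0) = 46.3000
  k=1: S(1,0) = 47.9317; S(1,1) = 44.7239
  k=2: S(2,0) = 49.6208; S(2,1) = 46.3000; S(2,2) = 43.2014
  k=3: S(3,0) = 51.3695; S(3,1) = 47.9317; S(3,2) = 44.7239; S(3,3) = 41.7308
  k=4: S(4,0) = 53.1798; S(4,1) = 49.6208; S(4,2) = 46.3000; S(4,3) = 43.2014; S(4,4) = 40.3102
Terminal payoffs V(N, i) = max(K - S_T, 0):
  V(4,0) = 0.000000; V(4,1) = 0.000000; V(4,2) = 3.180000; V(4,3) = 6.278562; V(4,4) = 9.169757
Backward induction: V(k, i) = exp(-r*dt) * [p * V(k+1, i) + (1-p) * V(k+1, i+1)]; then take max(V_cont, immediate exercise) for American.
  V(3,0) = exp(-r*dt) * [p*0.000000 + (1-p)*0.000000] = 0.000000; exercise = 0.000000; V(3,0) = max -> 0.000000
  V(3,1) = exp(-r*dt) * [p*0.000000 + (1-p)*3.180000] = 1.607637; exercise = 1.548349; V(3,1) = max -> 1.607637
  V(3,2) = exp(-r*dt) * [p*3.180000 + (1-p)*6.278562] = 4.745804; exercise = 4.756107; V(3,2) = max -> 4.756107
  V(3,3) = exp(-r*dt) * [p*6.278562 + (1-p)*9.169757] = 7.738887; exercise = 7.749190; V(3,3) = max -> 7.749190
  V(2,0) = exp(-r*dt) * [p*0.000000 + (1-p)*1.607637] = 0.812735; exercise = 0.000000; V(2,0) = max -> 0.812735
  V(2,1) = exp(-r*dt) * [p*1.607637 + (1-p)*4.756107] = 3.198999; exercise = 3.180000; V(2,1) = max -> 3.198999
  V(2,2) = exp(-r*dt) * [p*4.756107 + (1-p)*7.749190] = 6.268259; exercise = 6.278562; V(2,2) = max -> 6.278562
  V(1,0) = exp(-r*dt) * [p*0.812735 + (1-p)*3.198999] = 2.018933; exercise = 1.548349; V(1,0) = max -> 2.018933
  V(1,1) = exp(-r*dt) * [p*3.198999 + (1-p)*6.278562] = 4.755194; exercise = 4.756107; V(1,1) = max -> 4.756107
  V(0,0) = exp(-r*dt) * [p*2.018933 + (1-p)*4.756107] = 3.402280; exercise = 3.180000; V(0,0) = max -> 3.402280


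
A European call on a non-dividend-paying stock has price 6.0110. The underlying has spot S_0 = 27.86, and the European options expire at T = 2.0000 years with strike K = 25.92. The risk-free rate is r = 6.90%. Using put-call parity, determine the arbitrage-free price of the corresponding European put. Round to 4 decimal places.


Put-call parity: C - P = S_0 * exp(-qT) - K * exp(-rT).
S_0 * exp(-qT) = 27.8600 * 1.00000000 = 27.86000000
K * exp(-rT) = 25.9200 * 0.87109869 = 22.57887809
P = C - S*exp(-qT) + K*exp(-rT)
P = 6.0110 - 27.86000000 + 22.57887809 = 0.7299

Answer: Put price = 0.7299


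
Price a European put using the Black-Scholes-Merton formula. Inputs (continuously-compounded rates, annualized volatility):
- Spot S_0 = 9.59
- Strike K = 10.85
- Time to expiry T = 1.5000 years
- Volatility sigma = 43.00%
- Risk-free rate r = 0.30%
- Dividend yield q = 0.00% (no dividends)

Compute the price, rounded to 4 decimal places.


Answer: Price = 2.7757

Derivation:
d1 = (ln(S/K) + (r - q + 0.5*sigma^2) * T) / (sigma * sqrt(T)) = 0.03746544
d2 = d1 - sigma * sqrt(T) = -0.48917486
exp(-rT) = 0.99551011; exp(-qT) = 1.00000000
P = K * exp(-rT) * N(-d2) - S_0 * exp(-qT) * N(-d1)
N(-d1) = 0.48505695; N(-d2) = 0.68764105
P = 10.8500 * 0.99551011 * 0.68764105 - 9.5900 * 1.00000000 * 0.48505695 = 2.7757


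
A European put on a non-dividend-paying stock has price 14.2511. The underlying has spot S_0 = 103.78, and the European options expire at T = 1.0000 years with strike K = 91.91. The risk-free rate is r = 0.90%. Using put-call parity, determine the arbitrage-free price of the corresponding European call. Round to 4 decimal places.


Answer: Call price = 26.9446

Derivation:
Put-call parity: C - P = S_0 * exp(-qT) - K * exp(-rT).
S_0 * exp(-qT) = 103.7800 * 1.00000000 = 103.78000000
K * exp(-rT) = 91.9100 * 0.99104038 = 91.08652121
C = P + S*exp(-qT) - K*exp(-rT)
C = 14.2511 + 103.78000000 - 91.08652121 = 26.9446


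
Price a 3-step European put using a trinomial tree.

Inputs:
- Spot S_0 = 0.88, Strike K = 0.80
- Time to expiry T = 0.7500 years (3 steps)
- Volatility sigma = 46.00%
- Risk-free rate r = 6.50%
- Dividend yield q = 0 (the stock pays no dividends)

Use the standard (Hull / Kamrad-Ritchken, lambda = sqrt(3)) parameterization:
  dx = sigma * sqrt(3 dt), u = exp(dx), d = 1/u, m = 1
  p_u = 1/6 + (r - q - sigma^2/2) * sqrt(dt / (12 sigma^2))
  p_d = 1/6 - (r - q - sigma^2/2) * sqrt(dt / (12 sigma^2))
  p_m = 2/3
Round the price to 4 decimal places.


Answer: Price = V(0,0) = 0.0783

Derivation:
dt = T/N = 0.250000; dx = sigma*sqrt(3*dt) = 0.398372
u = exp(dx) = 1.489398; d = 1/u = 0.671412
p_u = 0.153865, p_m = 0.666667, p_d = 0.179469
Discount per step: exp(-r*dt) = 0.983881
Stock lattice S(k, j) with j the centered position index:
  k=0: S(0,+0) = 0.8800
  k=1: S(1,-1) = 0.5908; S(1,+0) = 0.8800; S(1,+1) = 1.3107
  k=2: S(2,-2) = 0.3967; S(2,-1) = 0.5908; S(2,+0) = 0.8800; S(2,+1) = 1.3107; S(2,+2) = 1.9521
  k=3: S(3,-3) = 0.2663; S(3,-2) = 0.3967; S(3,-1) = 0.5908; S(3,+0) = 0.8800; S(3,+1) = 1.3107; S(3,+2) = 1.9521; S(3,+3) = 2.9075
Terminal payoffs V(N, j) = max(K - S_T, 0):
  V(3,-3) = 0.533651; V(3,-2) = 0.403301; V(3,-1) = 0.209157; V(3,+0) = 0.000000; V(3,+1) = 0.000000; V(3,+2) = 0.000000; V(3,+3) = 0.000000
Backward induction: V(k, j) = exp(-r*dt) * [p_u * V(k+1, j+1) + p_m * V(k+1, j) + p_d * V(k+1, j-1)]
  V(2,-2) = exp(-r*dt) * [p_u*0.209157 + p_m*0.403301 + p_d*0.533651] = 0.390426
  V(2,-1) = exp(-r*dt) * [p_u*0.000000 + p_m*0.209157 + p_d*0.403301] = 0.208404
  V(2,+0) = exp(-r*dt) * [p_u*0.000000 + p_m*0.000000 + p_d*0.209157] = 0.036932
  V(2,+1) = exp(-r*dt) * [p_u*0.000000 + p_m*0.000000 + p_d*0.000000] = 0.000000
  V(2,+2) = exp(-r*dt) * [p_u*0.000000 + p_m*0.000000 + p_d*0.000000] = 0.000000
  V(1,-1) = exp(-r*dt) * [p_u*0.036932 + p_m*0.208404 + p_d*0.390426] = 0.211227
  V(1,+0) = exp(-r*dt) * [p_u*0.000000 + p_m*0.036932 + p_d*0.208404] = 0.061024
  V(1,+1) = exp(-r*dt) * [p_u*0.000000 + p_m*0.000000 + p_d*0.036932] = 0.006521
  V(0,+0) = exp(-r*dt) * [p_u*0.006521 + p_m*0.061024 + p_d*0.211227] = 0.078312


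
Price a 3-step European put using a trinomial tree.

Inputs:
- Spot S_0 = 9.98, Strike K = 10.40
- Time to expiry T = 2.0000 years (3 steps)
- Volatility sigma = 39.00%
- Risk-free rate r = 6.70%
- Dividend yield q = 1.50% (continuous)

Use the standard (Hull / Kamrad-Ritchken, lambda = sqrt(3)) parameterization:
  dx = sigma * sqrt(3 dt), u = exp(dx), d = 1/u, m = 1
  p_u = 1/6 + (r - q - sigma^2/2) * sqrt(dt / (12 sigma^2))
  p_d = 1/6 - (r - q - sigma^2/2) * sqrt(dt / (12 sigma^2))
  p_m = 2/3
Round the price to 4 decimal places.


Answer: Price = V(0,0) = 1.6443

Derivation:
dt = T/N = 0.666667; dx = sigma*sqrt(3*dt) = 0.551543
u = exp(dx) = 1.735930; d = 1/u = 0.576060
p_u = 0.152132, p_m = 0.666667, p_d = 0.181202
Discount per step: exp(-r*dt) = 0.956316
Stock lattice S(k, j) with j the centered position index:
  k=0: S(0,+0) = 9.9800
  k=1: S(1,-1) = 5.7491; S(1,+0) = 9.9800; S(1,+1) = 17.3246
  k=2: S(2,-2) = 3.3118; S(2,-1) = 5.7491; S(2,+0) = 9.9800; S(2,+1) = 17.3246; S(2,+2) = 30.0743
  k=3: S(3,-3) = 1.9078; S(3,-2) = 3.3118; S(3,-1) = 5.7491; S(3,+0) = 9.9800; S(3,+1) = 17.3246; S(3,+2) = 30.0743; S(3,+3) = 52.2068
Terminal payoffs V(N, j) = max(K - S_T, 0):
  V(3,-3) = 8.492195; V(3,-2) = 7.088185; V(3,-1) = 4.650920; V(3,+0) = 0.420000; V(3,+1) = 0.000000; V(3,+2) = 0.000000; V(3,+3) = 0.000000
Backward induction: V(k, j) = exp(-r*dt) * [p_u * V(k+1, j+1) + p_m * V(k+1, j) + p_d * V(k+1, j-1)]
  V(2,-2) = exp(-r*dt) * [p_u*4.650920 + p_m*7.088185 + p_d*8.492195] = 6.667253
  V(2,-1) = exp(-r*dt) * [p_u*0.420000 + p_m*4.650920 + p_d*7.088185] = 4.254555
  V(2,+0) = exp(-r*dt) * [p_u*0.000000 + p_m*0.420000 + p_d*4.650920] = 1.073708
  V(2,+1) = exp(-r*dt) * [p_u*0.000000 + p_m*0.000000 + p_d*0.420000] = 0.072780
  V(2,+2) = exp(-r*dt) * [p_u*0.000000 + p_m*0.000000 + p_d*0.000000] = 0.000000
  V(1,-1) = exp(-r*dt) * [p_u*1.073708 + p_m*4.254555 + p_d*6.667253] = 4.024018
  V(1,+0) = exp(-r*dt) * [p_u*0.072780 + p_m*1.073708 + p_d*4.254555] = 1.432380
  V(1,+1) = exp(-r*dt) * [p_u*0.000000 + p_m*0.072780 + p_d*1.073708] = 0.232459
  V(0,+0) = exp(-r*dt) * [p_u*0.232459 + p_m*1.432380 + p_d*4.024018] = 1.644331


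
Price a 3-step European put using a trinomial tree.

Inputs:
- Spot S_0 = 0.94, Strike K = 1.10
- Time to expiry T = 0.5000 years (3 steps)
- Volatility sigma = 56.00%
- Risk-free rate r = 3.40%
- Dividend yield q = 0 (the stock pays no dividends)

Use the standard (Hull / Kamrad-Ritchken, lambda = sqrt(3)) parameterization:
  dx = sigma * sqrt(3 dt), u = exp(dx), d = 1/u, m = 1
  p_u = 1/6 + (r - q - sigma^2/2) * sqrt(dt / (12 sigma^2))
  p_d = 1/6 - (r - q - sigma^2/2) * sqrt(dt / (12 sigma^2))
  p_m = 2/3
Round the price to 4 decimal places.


Answer: Price = V(0,0) = 0.2436

Derivation:
dt = T/N = 0.166667; dx = sigma*sqrt(3*dt) = 0.395980
u = exp(dx) = 1.485839; d = 1/u = 0.673020
p_u = 0.140824, p_m = 0.666667, p_d = 0.192510
Discount per step: exp(-r*dt) = 0.994349
Stock lattice S(k, j) with j the centered position index:
  k=0: S(0,+0) = 0.9400
  k=1: S(1,-1) = 0.6326; S(1,+0) = 0.9400; S(1,+1) = 1.3967
  k=2: S(2,-2) = 0.4258; S(2,-1) = 0.6326; S(2,+0) = 0.9400; S(2,+1) = 1.3967; S(2,+2) = 2.0753
  k=3: S(3,-3) = 0.2866; S(3,-2) = 0.4258; S(3,-1) = 0.6326; S(3,+0) = 0.9400; S(3,+1) = 1.3967; S(3,+2) = 2.0753; S(3,+3) = 3.0835
Terminal payoffs V(N, j) = max(K - S_T, 0):
  V(3,-3) = 0.813442; V(3,-2) = 0.674221; V(3,-1) = 0.467361; V(3,+0) = 0.160000; V(3,+1) = 0.000000; V(3,+2) = 0.000000; V(3,+3) = 0.000000
Backward induction: V(k, j) = exp(-r*dt) * [p_u * V(k+1, j+1) + p_m * V(k+1, j) + p_d * V(k+1, j-1)]
  V(2,-2) = exp(-r*dt) * [p_u*0.467361 + p_m*0.674221 + p_d*0.813442] = 0.668095
  V(2,-1) = exp(-r*dt) * [p_u*0.160000 + p_m*0.467361 + p_d*0.674221] = 0.461279
  V(2,+0) = exp(-r*dt) * [p_u*0.000000 + p_m*0.160000 + p_d*0.467361] = 0.195527
  V(2,+1) = exp(-r*dt) * [p_u*0.000000 + p_m*0.000000 + p_d*0.160000] = 0.030628
  V(2,+2) = exp(-r*dt) * [p_u*0.000000 + p_m*0.000000 + p_d*0.000000] = 0.000000
  V(1,-1) = exp(-r*dt) * [p_u*0.195527 + p_m*0.461279 + p_d*0.668095] = 0.461049
  V(1,+0) = exp(-r*dt) * [p_u*0.030628 + p_m*0.195527 + p_d*0.461279] = 0.222202
  V(1,+1) = exp(-r*dt) * [p_u*0.000000 + p_m*0.030628 + p_d*0.195527] = 0.057731
  V(0,+0) = exp(-r*dt) * [p_u*0.057731 + p_m*0.222202 + p_d*0.461049] = 0.243637


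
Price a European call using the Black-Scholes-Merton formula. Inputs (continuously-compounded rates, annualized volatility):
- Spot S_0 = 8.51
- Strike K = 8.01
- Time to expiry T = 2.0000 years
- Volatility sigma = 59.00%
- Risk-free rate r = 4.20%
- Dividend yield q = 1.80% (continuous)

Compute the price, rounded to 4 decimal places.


Answer: Price = 2.9610

Derivation:
d1 = (ln(S/K) + (r - q + 0.5*sigma^2) * T) / (sigma * sqrt(T)) = 0.54729008
d2 = d1 - sigma * sqrt(T) = -0.28709592
exp(-rT) = 0.91943126; exp(-qT) = 0.96464029
C = S_0 * exp(-qT) * N(d1) - K * exp(-rT) * N(d2)
N(d1) = 0.70791027; N(d2) = 0.38701944
C = 8.5100 * 0.96464029 * 0.70791027 - 8.0100 * 0.91943126 * 0.38701944 = 2.9610


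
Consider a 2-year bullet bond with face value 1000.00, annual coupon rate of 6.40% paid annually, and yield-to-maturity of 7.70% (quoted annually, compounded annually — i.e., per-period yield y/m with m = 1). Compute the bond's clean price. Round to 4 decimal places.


Answer: Price = 976.7219

Derivation:
Coupon per period c = face * coupon_rate / m = 64.000000
Periods per year m = 1; per-period yield y/m = 0.077000
Number of cashflows N = 2
Cashflows (t years, CF_t, discount factor 1/(1+y/m)^(m*t), PV):
  t = 1.0000: CF_t = 64.000000, DF = 0.928505, PV = 59.424327
  t = 2.0000: CF_t = 1064.000000, DF = 0.862122, PV = 917.297524
Price P = sum_t PV_t = 976.721851


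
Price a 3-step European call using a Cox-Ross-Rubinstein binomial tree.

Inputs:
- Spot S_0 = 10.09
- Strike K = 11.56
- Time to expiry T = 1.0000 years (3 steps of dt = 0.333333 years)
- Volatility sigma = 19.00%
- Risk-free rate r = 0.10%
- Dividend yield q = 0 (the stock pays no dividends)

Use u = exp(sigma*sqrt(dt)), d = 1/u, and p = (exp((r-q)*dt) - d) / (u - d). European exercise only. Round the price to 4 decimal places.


dt = T/N = 0.333333
u = exp(sigma*sqrt(dt)) = 1.115939; d = 1/u = 0.896106
p = (exp((r-q)*dt) - d) / (u - d) = 0.474120
Discount per step: exp(-r*dt) = 0.999667
Stock lattice S(k, i) with i counting down-moves:
  k=0: S(0,0) = 10.0900
  k=1: S(1,0) = 11.2598; S(1,1) = 9.0417
  k=2: S(2,0) = 12.5653; S(2,1) = 10.0900; S(2,2) = 8.1023
  k=3: S(3,0) = 14.0221; S(3,1) = 11.2598; S(3,2) = 9.0417; S(3,3) = 7.2605
Terminal payoffs V(N, i) = max(S_T - K, 0):
  V(3,0) = 2.462098; V(3,1) = 0.000000; V(3,2) = 0.000000; V(3,3) = 0.000000
Backward induction: V(k, i) = exp(-r*dt) * [p * V(k+1, i) + (1-p) * V(k+1, i+1)].
  V(2,0) = exp(-r*dt) * [p*2.462098 + (1-p)*0.000000] = 1.166940
  V(2,1) = exp(-r*dt) * [p*0.000000 + (1-p)*0.000000] = 0.000000
  V(2,2) = exp(-r*dt) * [p*0.000000 + (1-p)*0.000000] = 0.000000
  V(1,0) = exp(-r*dt) * [p*1.166940 + (1-p)*0.000000] = 0.553085
  V(1,1) = exp(-r*dt) * [p*0.000000 + (1-p)*0.000000] = 0.000000
  V(0,0) = exp(-r*dt) * [p*0.553085 + (1-p)*0.000000] = 0.262141

Answer: Price = V(0,0) = 0.2621


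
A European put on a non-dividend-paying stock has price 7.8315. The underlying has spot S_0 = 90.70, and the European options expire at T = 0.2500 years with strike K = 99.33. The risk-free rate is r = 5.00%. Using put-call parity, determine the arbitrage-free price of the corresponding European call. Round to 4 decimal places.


Put-call parity: C - P = S_0 * exp(-qT) - K * exp(-rT).
S_0 * exp(-qT) = 90.7000 * 1.00000000 = 90.70000000
K * exp(-rT) = 99.3300 * 0.98757780 = 98.09610292
C = P + S*exp(-qT) - K*exp(-rT)
C = 7.8315 + 90.70000000 - 98.09610292 = 0.4354

Answer: Call price = 0.4354
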